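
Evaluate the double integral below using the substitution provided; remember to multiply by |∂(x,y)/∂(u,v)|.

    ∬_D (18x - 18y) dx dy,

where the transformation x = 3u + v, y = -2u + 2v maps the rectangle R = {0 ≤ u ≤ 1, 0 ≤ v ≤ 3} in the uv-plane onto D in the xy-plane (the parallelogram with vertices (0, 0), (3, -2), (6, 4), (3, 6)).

Compute the Jacobian determinant of (x, y) with respect to (u, v):

    ∂(x,y)/∂(u,v) = | 3  1 | = (3)(2) - (1)(-2) = 8.
                   | -2  2 |

Its absolute value is |J| = 8 (the area scaling factor).

Substituting x = 3u + v, y = -2u + 2v into the integrand,

    18x - 18y → 90u - 18v,

so the integral becomes

    ∬_R (90u - 18v) · |J| du dv = ∫_0^1 ∫_0^3 (720u - 144v) dv du.

Inner (v): 2160u - 648.
Outer (u): 432.

Therefore ∬_D (18x - 18y) dx dy = 432.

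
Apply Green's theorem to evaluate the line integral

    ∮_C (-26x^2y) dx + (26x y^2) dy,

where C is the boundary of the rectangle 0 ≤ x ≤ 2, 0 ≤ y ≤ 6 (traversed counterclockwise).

Green's theorem converts the closed line integral into a double integral over the enclosed region D:

    ∮_C P dx + Q dy = ∬_D (∂Q/∂x - ∂P/∂y) dA.

Here P = -26x^2y, Q = 26x y^2, so

    ∂Q/∂x = 26y^2,    ∂P/∂y = -26x^2,
    ∂Q/∂x - ∂P/∂y = 26x^2 + 26y^2.

D is the region 0 ≤ x ≤ 2, 0 ≤ y ≤ 6. Evaluating the double integral:

    ∬_D (26x^2 + 26y^2) dA = ∫_0^{2} ∫_0^{6} (26x^2 + 26y^2) dy dx.

Inner (y from 0 to 6): 156x^2 + 1872.
Outer (x from 0 to 2): 4160.

Therefore ∮_C P dx + Q dy = 4160.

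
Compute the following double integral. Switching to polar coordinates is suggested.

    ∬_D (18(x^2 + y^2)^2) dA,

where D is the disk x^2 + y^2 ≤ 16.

The region D is 0 ≤ r ≤ 4, 0 ≤ θ ≤ 2π in polar coordinates, where x = r cos(θ), y = r sin(θ), and dA = r dr dθ.

Under the substitution, the integrand becomes 18r^4, so

    ∬_D (18(x^2 + y^2)^2) dA = ∫_{0}^{2π} ∫_{0}^{4} (18r^4) · r dr dθ.

Inner integral (in r): ∫_{0}^{4} (18r^4) · r dr = 12288.

Outer integral (in θ): ∫_{0}^{2π} (12288) dθ = 24576π.

Therefore ∬_D (18(x^2 + y^2)^2) dA = 24576π.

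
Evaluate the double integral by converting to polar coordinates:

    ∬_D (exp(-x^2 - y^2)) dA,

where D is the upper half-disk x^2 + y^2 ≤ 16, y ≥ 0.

The region D is 0 ≤ r ≤ 4, 0 ≤ θ ≤ π in polar coordinates, where x = r cos(θ), y = r sin(θ), and dA = r dr dθ.

Under the substitution, the integrand becomes exp(-r^2), so

    ∬_D (exp(-x^2 - y^2)) dA = ∫_{0}^{π} ∫_{0}^{4} (exp(-r^2)) · r dr dθ.

Inner integral (in r): ∫_{0}^{4} (exp(-r^2)) · r dr = -(1 - exp(16))exp(-16)/2.

Outer integral (in θ): ∫_{0}^{π} (-(1 - exp(16))exp(-16)/2) dθ = -π exp(-16)/2 + π/2.

Therefore ∬_D (exp(-x^2 - y^2)) dA = -π exp(-16)/2 + π/2.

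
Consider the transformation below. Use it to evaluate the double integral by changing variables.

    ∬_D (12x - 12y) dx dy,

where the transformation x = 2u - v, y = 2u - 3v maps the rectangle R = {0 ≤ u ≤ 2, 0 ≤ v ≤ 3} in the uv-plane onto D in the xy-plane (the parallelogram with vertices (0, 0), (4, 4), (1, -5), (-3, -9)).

Compute the Jacobian determinant of (x, y) with respect to (u, v):

    ∂(x,y)/∂(u,v) = | 2  -1 | = (2)(-3) - (-1)(2) = -4.
                   | 2  -3 |

Its absolute value is |J| = 4 (the area scaling factor).

Substituting x = 2u - v, y = 2u - 3v into the integrand,

    12x - 12y → 24v,

so the integral becomes

    ∬_R (24v) · |J| du dv = ∫_0^2 ∫_0^3 (96v) dv du.

Inner (v): 432.
Outer (u): 864.

Therefore ∬_D (12x - 12y) dx dy = 864.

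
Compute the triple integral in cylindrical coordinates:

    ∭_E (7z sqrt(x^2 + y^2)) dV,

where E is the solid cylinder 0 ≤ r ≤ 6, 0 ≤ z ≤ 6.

In cylindrical coordinates, x = r cos(θ), y = r sin(θ), z = z, and dV = r dr dθ dz.

The integrand becomes 7r z, so

    ∭_E (7z sqrt(x^2 + y^2)) dV = ∫_{0}^{2π} ∫_{0}^{6} ∫_{0}^{6} (7r z) · r dz dr dθ.

Inner (z): 126r^2.
Middle (r from 0 to 6): 9072.
Outer (θ): 18144π.

Therefore the triple integral equals 18144π.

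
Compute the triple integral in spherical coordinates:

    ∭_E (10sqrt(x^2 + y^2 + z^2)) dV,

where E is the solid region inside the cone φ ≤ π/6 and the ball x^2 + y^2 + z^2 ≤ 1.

In spherical coordinates, x = ρ sin(φ) cos(θ), y = ρ sin(φ) sin(θ), z = ρ cos(φ), and dV = ρ^2 sin(φ) dρ dφ dθ.

The integrand becomes 10ρ, so

    ∭_E (10sqrt(x^2 + y^2 + z^2)) dV = ∫_{0}^{2π} ∫_{0}^{π/6} ∫_{0}^{1} (10ρ) · ρ^2 sin(φ) dρ dφ dθ.

Inner (ρ): 5sin(φ)/2.
Middle (φ): 5/2 - 5sqrt(3)/4.
Outer (θ): 5π (2 - sqrt(3))/2.

Therefore the triple integral equals 5π (2 - sqrt(3))/2.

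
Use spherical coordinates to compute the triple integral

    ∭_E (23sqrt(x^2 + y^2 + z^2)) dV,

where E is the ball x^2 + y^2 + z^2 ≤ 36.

In spherical coordinates, x = ρ sin(φ) cos(θ), y = ρ sin(φ) sin(θ), z = ρ cos(φ), and dV = ρ^2 sin(φ) dρ dφ dθ.

The integrand becomes 23ρ, so

    ∭_E (23sqrt(x^2 + y^2 + z^2)) dV = ∫_{0}^{2π} ∫_{0}^{π} ∫_{0}^{6} (23ρ) · ρ^2 sin(φ) dρ dφ dθ.

Inner (ρ): 7452sin(φ).
Middle (φ): 14904.
Outer (θ): 29808π.

Therefore the triple integral equals 29808π.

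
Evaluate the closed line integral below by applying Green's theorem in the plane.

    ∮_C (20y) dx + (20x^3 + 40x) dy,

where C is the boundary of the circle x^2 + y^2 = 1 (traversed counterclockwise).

Green's theorem converts the closed line integral into a double integral over the enclosed region D:

    ∮_C P dx + Q dy = ∬_D (∂Q/∂x - ∂P/∂y) dA.

Here P = 20y, Q = 20x^3 + 40x, so

    ∂Q/∂x = 60x^2 + 40,    ∂P/∂y = 20,
    ∂Q/∂x - ∂P/∂y = 60x^2 + 20.

D is the region x^2 + y^2 ≤ 1. Evaluating the double integral:

In polar coordinates (x = r cos θ, y = r sin θ, dA = r dr dθ) the integrand becomes 60r^2cos(θ)^2 + 20, so

    ∬_D (60x^2 + 20) dA = ∫_0^{2π} ∫_0^{1} (60r^2cos(θ)^2 + 20) · r dr dθ.

Inner (r from 0 to 1): 15cos(θ)^2 + 10.
Outer (θ from 0 to 2π): 35π.

Therefore ∮_C P dx + Q dy = 35π.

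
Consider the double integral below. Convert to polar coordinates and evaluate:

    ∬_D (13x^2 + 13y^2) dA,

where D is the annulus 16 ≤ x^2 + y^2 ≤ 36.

The region D is 4 ≤ r ≤ 6, 0 ≤ θ ≤ 2π in polar coordinates, where x = r cos(θ), y = r sin(θ), and dA = r dr dθ.

Under the substitution, the integrand becomes 13r^2, so

    ∬_D (13x^2 + 13y^2) dA = ∫_{0}^{2π} ∫_{4}^{6} (13r^2) · r dr dθ.

Inner integral (in r): ∫_{4}^{6} (13r^2) · r dr = 3380.

Outer integral (in θ): ∫_{0}^{2π} (3380) dθ = 6760π.

Therefore ∬_D (13x^2 + 13y^2) dA = 6760π.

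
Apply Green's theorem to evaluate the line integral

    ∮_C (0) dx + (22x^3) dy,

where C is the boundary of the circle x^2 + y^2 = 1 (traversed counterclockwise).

Green's theorem converts the closed line integral into a double integral over the enclosed region D:

    ∮_C P dx + Q dy = ∬_D (∂Q/∂x - ∂P/∂y) dA.

Here P = 0, Q = 22x^3, so

    ∂Q/∂x = 66x^2,    ∂P/∂y = 0,
    ∂Q/∂x - ∂P/∂y = 66x^2.

D is the region x^2 + y^2 ≤ 1. Evaluating the double integral:

In polar coordinates (x = r cos θ, y = r sin θ, dA = r dr dθ) the integrand becomes 66r^2cos(θ)^2, so

    ∬_D (66x^2) dA = ∫_0^{2π} ∫_0^{1} (66r^2cos(θ)^2) · r dr dθ.

Inner (r from 0 to 1): 33cos(θ)^2/2.
Outer (θ from 0 to 2π): 33π/2.

Therefore ∮_C P dx + Q dy = 33π/2.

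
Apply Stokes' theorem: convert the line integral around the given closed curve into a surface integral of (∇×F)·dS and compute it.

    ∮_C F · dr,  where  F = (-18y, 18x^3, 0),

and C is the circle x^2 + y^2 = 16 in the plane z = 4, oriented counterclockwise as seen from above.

Let S be the flat disk x^2 + y^2 ≤ 16 in the plane z = 4, with upward unit normal n̂ = ẑ. By Stokes' theorem,

    ∮_C F · dr = ∬_S (∇ × F) · n̂ dS = ∬_D (curl F)_z dA,

where D is the disk x^2 + y^2 ≤ 16.

Compute the curl of F = (-18y, 18x^3, 0):
    (∇ × F)_x = ∂F_z/∂y - ∂F_y/∂z = 0,
    (∇ × F)_y = ∂F_x/∂z - ∂F_z/∂x = 0,
    (∇ × F)_z = ∂F_y/∂x - ∂F_x/∂y = 54x^2 + 18.

On z = 4, (curl F)_z = 54x^2 + 18.

Convert to polar (x = r cos θ, y = r sin θ, dA = r dr dθ); the integrand becomes 54r^2cos(θ)^2 + 18, so

    ∬_D (curl F)_z dA = ∫_0^{2π} ∫_0^{4} (54r^2cos(θ)^2 + 18) · r dr dθ.

Inner (r from 0 to 4): 3456cos(θ)^2 + 144.
Outer (θ from 0 to 2π): 3744π.

Therefore ∮_C F · dr = 3744π.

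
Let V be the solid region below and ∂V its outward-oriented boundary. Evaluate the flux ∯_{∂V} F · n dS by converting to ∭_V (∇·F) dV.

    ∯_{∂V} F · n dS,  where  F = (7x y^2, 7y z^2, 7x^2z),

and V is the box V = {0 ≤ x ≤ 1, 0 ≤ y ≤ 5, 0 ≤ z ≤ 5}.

By the divergence theorem,

    ∯_{∂V} F · n dS = ∭_V (∇ · F) dV.

Compute the divergence:
    ∇ · F = ∂F_x/∂x + ∂F_y/∂y + ∂F_z/∂z = 7y^2 + 7z^2 + 7x^2 = 7x^2 + 7y^2 + 7z^2.

V is a rectangular box, so dV = dx dy dz with 0 ≤ x ≤ 1, 0 ≤ y ≤ 5, 0 ≤ z ≤ 5.

Integrate (7x^2 + 7y^2 + 7z^2) over V as an iterated integral:

    ∭_V (∇·F) dV = ∫_0^{1} ∫_0^{5} ∫_0^{5} (7x^2 + 7y^2 + 7z^2) dz dy dx.

Inner (z from 0 to 5): 35x^2 + 35y^2 + 875/3.
Middle (y from 0 to 5): 175x^2 + 8750/3.
Outer (x from 0 to 1): 2975.

Therefore ∯_{∂V} F · n dS = 2975.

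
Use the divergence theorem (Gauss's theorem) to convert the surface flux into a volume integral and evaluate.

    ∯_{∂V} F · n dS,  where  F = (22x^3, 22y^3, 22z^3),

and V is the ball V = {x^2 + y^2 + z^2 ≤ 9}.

By the divergence theorem,

    ∯_{∂V} F · n dS = ∭_V (∇ · F) dV.

Compute the divergence:
    ∇ · F = ∂F_x/∂x + ∂F_y/∂y + ∂F_z/∂z = 66x^2 + 66y^2 + 66z^2.

In spherical coordinates, x = ρ sin(φ) cos(θ), y = ρ sin(φ) sin(θ), z = ρ cos(φ), dV = ρ^2 sin(φ) dρ dφ dθ, with 0 ≤ ρ ≤ 3, 0 ≤ φ ≤ π, 0 ≤ θ ≤ 2π.

The integrand, after substitution and multiplying by the volume element, becomes (66ρ^2) · ρ^2 sin(φ), so

    ∭_V (∇·F) dV = ∫_0^{2π} ∫_0^{π} ∫_0^{3} (66ρ^2) · ρ^2 sin(φ) dρ dφ dθ.

Inner (ρ from 0 to 3): 16038sin(φ)/5.
Middle (φ from 0 to π): 32076/5.
Outer (θ from 0 to 2π): 64152π/5.

Therefore ∯_{∂V} F · n dS = 64152π/5.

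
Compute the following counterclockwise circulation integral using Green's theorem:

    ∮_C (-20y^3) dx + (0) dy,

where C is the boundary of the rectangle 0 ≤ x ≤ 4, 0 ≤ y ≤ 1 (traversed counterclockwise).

Green's theorem converts the closed line integral into a double integral over the enclosed region D:

    ∮_C P dx + Q dy = ∬_D (∂Q/∂x - ∂P/∂y) dA.

Here P = -20y^3, Q = 0, so

    ∂Q/∂x = 0,    ∂P/∂y = -60y^2,
    ∂Q/∂x - ∂P/∂y = 60y^2.

D is the region 0 ≤ x ≤ 4, 0 ≤ y ≤ 1. Evaluating the double integral:

    ∬_D (60y^2) dA = ∫_0^{4} ∫_0^{1} (60y^2) dy dx.

Inner (y from 0 to 1): 20.
Outer (x from 0 to 4): 80.

Therefore ∮_C P dx + Q dy = 80.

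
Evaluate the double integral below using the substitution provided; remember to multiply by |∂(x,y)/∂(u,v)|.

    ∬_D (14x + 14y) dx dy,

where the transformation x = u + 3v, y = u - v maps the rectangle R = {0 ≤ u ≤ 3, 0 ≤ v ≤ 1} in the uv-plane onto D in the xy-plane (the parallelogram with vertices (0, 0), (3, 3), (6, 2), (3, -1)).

Compute the Jacobian determinant of (x, y) with respect to (u, v):

    ∂(x,y)/∂(u,v) = | 1  3 | = (1)(-1) - (3)(1) = -4.
                   | 1  -1 |

Its absolute value is |J| = 4 (the area scaling factor).

Substituting x = u + 3v, y = u - v into the integrand,

    14x + 14y → 28u + 28v,

so the integral becomes

    ∬_R (28u + 28v) · |J| du dv = ∫_0^3 ∫_0^1 (112u + 112v) dv du.

Inner (v): 112u + 56.
Outer (u): 672.

Therefore ∬_D (14x + 14y) dx dy = 672.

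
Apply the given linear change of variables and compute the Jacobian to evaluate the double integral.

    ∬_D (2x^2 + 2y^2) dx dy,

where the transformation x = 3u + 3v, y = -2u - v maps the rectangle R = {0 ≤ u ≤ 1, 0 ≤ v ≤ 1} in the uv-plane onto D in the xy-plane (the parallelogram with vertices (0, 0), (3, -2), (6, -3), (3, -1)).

Compute the Jacobian determinant of (x, y) with respect to (u, v):

    ∂(x,y)/∂(u,v) = | 3  3 | = (3)(-1) - (3)(-2) = 3.
                   | -2  -1 |

Its absolute value is |J| = 3 (the area scaling factor).

Substituting x = 3u + 3v, y = -2u - v into the integrand,

    2x^2 + 2y^2 → 26u^2 + 44u v + 20v^2,

so the integral becomes

    ∬_R (26u^2 + 44u v + 20v^2) · |J| du dv = ∫_0^1 ∫_0^1 (78u^2 + 132u v + 60v^2) dv du.

Inner (v): 78u^2 + 66u + 20.
Outer (u): 79.

Therefore ∬_D (2x^2 + 2y^2) dx dy = 79.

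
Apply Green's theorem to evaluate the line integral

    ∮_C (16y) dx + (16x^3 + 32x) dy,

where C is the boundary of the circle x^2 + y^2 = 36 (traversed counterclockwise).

Green's theorem converts the closed line integral into a double integral over the enclosed region D:

    ∮_C P dx + Q dy = ∬_D (∂Q/∂x - ∂P/∂y) dA.

Here P = 16y, Q = 16x^3 + 32x, so

    ∂Q/∂x = 48x^2 + 32,    ∂P/∂y = 16,
    ∂Q/∂x - ∂P/∂y = 48x^2 + 16.

D is the region x^2 + y^2 ≤ 36. Evaluating the double integral:

In polar coordinates (x = r cos θ, y = r sin θ, dA = r dr dθ) the integrand becomes 48r^2cos(θ)^2 + 16, so

    ∬_D (48x^2 + 16) dA = ∫_0^{2π} ∫_0^{6} (48r^2cos(θ)^2 + 16) · r dr dθ.

Inner (r from 0 to 6): 15552cos(θ)^2 + 288.
Outer (θ from 0 to 2π): 16128π.

Therefore ∮_C P dx + Q dy = 16128π.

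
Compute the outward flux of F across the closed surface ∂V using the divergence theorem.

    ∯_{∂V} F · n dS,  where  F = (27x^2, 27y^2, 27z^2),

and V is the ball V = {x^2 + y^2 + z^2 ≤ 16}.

By the divergence theorem,

    ∯_{∂V} F · n dS = ∭_V (∇ · F) dV.

Compute the divergence:
    ∇ · F = ∂F_x/∂x + ∂F_y/∂y + ∂F_z/∂z = 54x + 54y + 54z.

In spherical coordinates, x = ρ sin(φ) cos(θ), y = ρ sin(φ) sin(θ), z = ρ cos(φ), dV = ρ^2 sin(φ) dρ dφ dθ, with 0 ≤ ρ ≤ 4, 0 ≤ φ ≤ π, 0 ≤ θ ≤ 2π.

The integrand, after substitution and multiplying by the volume element, becomes (54ρ (sqrt(2)sin(φ)sin(θ + π/4) + cos(φ))) · ρ^2 sin(φ), so

    ∭_V (∇·F) dV = ∫_0^{2π} ∫_0^{π} ∫_0^{4} (54ρ (sqrt(2)sin(φ)sin(θ + π/4) + cos(φ))) · ρ^2 sin(φ) dρ dφ dθ.

Inner (ρ from 0 to 4): 3456(sqrt(2)sin(φ)sin(θ + π/4) + cos(φ))sin(φ).
Middle (φ from 0 to π): 1728sqrt(2)π sin(θ + π/4).
Outer (θ from 0 to 2π): 0.

Therefore ∯_{∂V} F · n dS = 0.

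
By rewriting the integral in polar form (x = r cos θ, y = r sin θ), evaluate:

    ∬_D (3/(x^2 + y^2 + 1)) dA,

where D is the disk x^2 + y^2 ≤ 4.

The region D is 0 ≤ r ≤ 2, 0 ≤ θ ≤ 2π in polar coordinates, where x = r cos(θ), y = r sin(θ), and dA = r dr dθ.

Under the substitution, the integrand becomes 3/(r^2 + 1), so

    ∬_D (3/(x^2 + y^2 + 1)) dA = ∫_{0}^{2π} ∫_{0}^{2} (3/(r^2 + 1)) · r dr dθ.

Inner integral (in r): ∫_{0}^{2} (3/(r^2 + 1)) · r dr = 3log(5)/2.

Outer integral (in θ): ∫_{0}^{2π} (3log(5)/2) dθ = 3π log(5).

Therefore ∬_D (3/(x^2 + y^2 + 1)) dA = 3π log(5).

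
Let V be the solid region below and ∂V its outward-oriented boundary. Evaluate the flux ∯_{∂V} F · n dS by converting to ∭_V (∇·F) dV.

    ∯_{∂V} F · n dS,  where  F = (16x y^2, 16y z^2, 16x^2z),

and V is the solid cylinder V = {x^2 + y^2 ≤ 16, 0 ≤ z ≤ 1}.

By the divergence theorem,

    ∯_{∂V} F · n dS = ∭_V (∇ · F) dV.

Compute the divergence:
    ∇ · F = ∂F_x/∂x + ∂F_y/∂y + ∂F_z/∂z = 16y^2 + 16z^2 + 16x^2 = 16x^2 + 16y^2 + 16z^2.

In cylindrical coordinates, x = r cos(θ), y = r sin(θ), z = z, dV = r dr dθ dz, with 0 ≤ r ≤ 4, 0 ≤ θ ≤ 2π, 0 ≤ z ≤ 1.

The integrand, after substitution and multiplying by the volume element, becomes (16r^2 + 16z^2) · r, so

    ∭_V (∇·F) dV = ∫_0^{2π} ∫_0^{4} ∫_0^{1} (16r^2 + 16z^2) · r dz dr dθ.

Inner (z from 0 to 1): 16r (r^2 + 1/3).
Middle (r from 0 to 4): 3200/3.
Outer (θ from 0 to 2π): 6400π/3.

Therefore ∯_{∂V} F · n dS = 6400π/3.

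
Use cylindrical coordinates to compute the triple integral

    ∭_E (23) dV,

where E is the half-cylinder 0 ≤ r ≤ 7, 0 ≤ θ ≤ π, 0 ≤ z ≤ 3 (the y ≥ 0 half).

In cylindrical coordinates, x = r cos(θ), y = r sin(θ), z = z, and dV = r dr dθ dz.

The integrand becomes 23, so

    ∭_E (23) dV = ∫_{0}^{π} ∫_{0}^{7} ∫_{0}^{3} (23) · r dz dr dθ.

Inner (z): 69r.
Middle (r from 0 to 7): 3381/2.
Outer (θ): 3381π/2.

Therefore the triple integral equals 3381π/2.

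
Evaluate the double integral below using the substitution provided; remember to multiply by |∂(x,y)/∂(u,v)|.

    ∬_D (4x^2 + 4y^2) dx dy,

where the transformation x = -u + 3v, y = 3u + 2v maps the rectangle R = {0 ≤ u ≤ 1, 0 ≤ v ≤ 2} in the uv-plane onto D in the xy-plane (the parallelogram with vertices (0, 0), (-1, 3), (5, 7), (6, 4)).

Compute the Jacobian determinant of (x, y) with respect to (u, v):

    ∂(x,y)/∂(u,v) = | -1  3 | = (-1)(2) - (3)(3) = -11.
                   | 3  2 |

Its absolute value is |J| = 11 (the area scaling factor).

Substituting x = -u + 3v, y = 3u + 2v into the integrand,

    4x^2 + 4y^2 → 40u^2 + 24u v + 52v^2,

so the integral becomes

    ∬_R (40u^2 + 24u v + 52v^2) · |J| du dv = ∫_0^1 ∫_0^2 (440u^2 + 264u v + 572v^2) dv du.

Inner (v): 880u^2 + 528u + 4576/3.
Outer (u): 6248/3.

Therefore ∬_D (4x^2 + 4y^2) dx dy = 6248/3.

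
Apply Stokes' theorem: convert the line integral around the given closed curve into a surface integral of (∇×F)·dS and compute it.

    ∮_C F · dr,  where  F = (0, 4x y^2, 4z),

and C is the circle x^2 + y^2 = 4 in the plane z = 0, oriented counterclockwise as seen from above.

Let S be the flat disk x^2 + y^2 ≤ 4 in the plane z = 0, with upward unit normal n̂ = ẑ. By Stokes' theorem,

    ∮_C F · dr = ∬_S (∇ × F) · n̂ dS = ∬_D (curl F)_z dA,

where D is the disk x^2 + y^2 ≤ 4.

Compute the curl of F = (0, 4x y^2, 4z):
    (∇ × F)_x = ∂F_z/∂y - ∂F_y/∂z = 0,
    (∇ × F)_y = ∂F_x/∂z - ∂F_z/∂x = 0,
    (∇ × F)_z = ∂F_y/∂x - ∂F_x/∂y = 4y^2.

On z = 0, (curl F)_z = 4y^2.

Convert to polar (x = r cos θ, y = r sin θ, dA = r dr dθ); the integrand becomes 4r^2sin(θ)^2, so

    ∬_D (curl F)_z dA = ∫_0^{2π} ∫_0^{2} (4r^2sin(θ)^2) · r dr dθ.

Inner (r from 0 to 2): 16sin(θ)^2.
Outer (θ from 0 to 2π): 16π.

Therefore ∮_C F · dr = 16π.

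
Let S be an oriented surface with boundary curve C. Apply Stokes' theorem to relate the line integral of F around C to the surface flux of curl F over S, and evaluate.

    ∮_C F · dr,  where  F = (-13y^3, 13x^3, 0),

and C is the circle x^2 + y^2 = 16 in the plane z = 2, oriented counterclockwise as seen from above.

Let S be the flat disk x^2 + y^2 ≤ 16 in the plane z = 2, with upward unit normal n̂ = ẑ. By Stokes' theorem,

    ∮_C F · dr = ∬_S (∇ × F) · n̂ dS = ∬_D (curl F)_z dA,

where D is the disk x^2 + y^2 ≤ 16.

Compute the curl of F = (-13y^3, 13x^3, 0):
    (∇ × F)_x = ∂F_z/∂y - ∂F_y/∂z = 0,
    (∇ × F)_y = ∂F_x/∂z - ∂F_z/∂x = 0,
    (∇ × F)_z = ∂F_y/∂x - ∂F_x/∂y = 39x^2 + 39y^2.

On z = 2, (curl F)_z = 39x^2 + 39y^2.

Convert to polar (x = r cos θ, y = r sin θ, dA = r dr dθ); the integrand becomes 39r^2, so

    ∬_D (curl F)_z dA = ∫_0^{2π} ∫_0^{4} (39r^2) · r dr dθ.

Inner (r from 0 to 4): 2496.
Outer (θ from 0 to 2π): 4992π.

Therefore ∮_C F · dr = 4992π.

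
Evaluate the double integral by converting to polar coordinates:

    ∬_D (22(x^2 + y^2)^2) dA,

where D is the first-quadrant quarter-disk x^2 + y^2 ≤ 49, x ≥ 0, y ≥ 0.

The region D is 0 ≤ r ≤ 7, 0 ≤ θ ≤ π/2 in polar coordinates, where x = r cos(θ), y = r sin(θ), and dA = r dr dθ.

Under the substitution, the integrand becomes 22r^4, so

    ∬_D (22(x^2 + y^2)^2) dA = ∫_{0}^{π/2} ∫_{0}^{7} (22r^4) · r dr dθ.

Inner integral (in r): ∫_{0}^{7} (22r^4) · r dr = 1294139/3.

Outer integral (in θ): ∫_{0}^{π/2} (1294139/3) dθ = 1294139π/6.

Therefore ∬_D (22(x^2 + y^2)^2) dA = 1294139π/6.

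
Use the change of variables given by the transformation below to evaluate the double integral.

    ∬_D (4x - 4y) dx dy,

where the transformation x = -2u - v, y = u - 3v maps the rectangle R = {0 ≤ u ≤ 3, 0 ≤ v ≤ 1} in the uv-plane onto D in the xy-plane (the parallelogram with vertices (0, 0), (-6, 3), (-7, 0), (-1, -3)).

Compute the Jacobian determinant of (x, y) with respect to (u, v):

    ∂(x,y)/∂(u,v) = | -2  -1 | = (-2)(-3) - (-1)(1) = 7.
                   | 1  -3 |

Its absolute value is |J| = 7 (the area scaling factor).

Substituting x = -2u - v, y = u - 3v into the integrand,

    4x - 4y → -12u + 8v,

so the integral becomes

    ∬_R (-12u + 8v) · |J| du dv = ∫_0^3 ∫_0^1 (-84u + 56v) dv du.

Inner (v): 28 - 84u.
Outer (u): -294.

Therefore ∬_D (4x - 4y) dx dy = -294.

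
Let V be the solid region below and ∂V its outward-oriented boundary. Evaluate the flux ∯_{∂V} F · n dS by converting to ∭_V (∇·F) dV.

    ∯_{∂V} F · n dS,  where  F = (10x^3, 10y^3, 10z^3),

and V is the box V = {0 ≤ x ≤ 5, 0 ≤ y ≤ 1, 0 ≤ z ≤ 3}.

By the divergence theorem,

    ∯_{∂V} F · n dS = ∭_V (∇ · F) dV.

Compute the divergence:
    ∇ · F = ∂F_x/∂x + ∂F_y/∂y + ∂F_z/∂z = 30x^2 + 30y^2 + 30z^2.

V is a rectangular box, so dV = dx dy dz with 0 ≤ x ≤ 5, 0 ≤ y ≤ 1, 0 ≤ z ≤ 3.

Integrate (30x^2 + 30y^2 + 30z^2) over V as an iterated integral:

    ∭_V (∇·F) dV = ∫_0^{5} ∫_0^{1} ∫_0^{3} (30x^2 + 30y^2 + 30z^2) dz dy dx.

Inner (z from 0 to 3): 90x^2 + 90y^2 + 270.
Middle (y from 0 to 1): 90x^2 + 300.
Outer (x from 0 to 5): 5250.

Therefore ∯_{∂V} F · n dS = 5250.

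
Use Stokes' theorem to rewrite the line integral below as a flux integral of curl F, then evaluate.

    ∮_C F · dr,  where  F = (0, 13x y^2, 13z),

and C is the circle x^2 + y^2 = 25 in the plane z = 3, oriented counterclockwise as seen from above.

Let S be the flat disk x^2 + y^2 ≤ 25 in the plane z = 3, with upward unit normal n̂ = ẑ. By Stokes' theorem,

    ∮_C F · dr = ∬_S (∇ × F) · n̂ dS = ∬_D (curl F)_z dA,

where D is the disk x^2 + y^2 ≤ 25.

Compute the curl of F = (0, 13x y^2, 13z):
    (∇ × F)_x = ∂F_z/∂y - ∂F_y/∂z = 0,
    (∇ × F)_y = ∂F_x/∂z - ∂F_z/∂x = 0,
    (∇ × F)_z = ∂F_y/∂x - ∂F_x/∂y = 13y^2.

On z = 3, (curl F)_z = 13y^2.

Convert to polar (x = r cos θ, y = r sin θ, dA = r dr dθ); the integrand becomes 13r^2sin(θ)^2, so

    ∬_D (curl F)_z dA = ∫_0^{2π} ∫_0^{5} (13r^2sin(θ)^2) · r dr dθ.

Inner (r from 0 to 5): 8125sin(θ)^2/4.
Outer (θ from 0 to 2π): 8125π/4.

Therefore ∮_C F · dr = 8125π/4.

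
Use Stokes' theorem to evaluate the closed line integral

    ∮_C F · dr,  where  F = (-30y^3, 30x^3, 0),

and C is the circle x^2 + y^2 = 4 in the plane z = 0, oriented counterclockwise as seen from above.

Let S be the flat disk x^2 + y^2 ≤ 4 in the plane z = 0, with upward unit normal n̂ = ẑ. By Stokes' theorem,

    ∮_C F · dr = ∬_S (∇ × F) · n̂ dS = ∬_D (curl F)_z dA,

where D is the disk x^2 + y^2 ≤ 4.

Compute the curl of F = (-30y^3, 30x^3, 0):
    (∇ × F)_x = ∂F_z/∂y - ∂F_y/∂z = 0,
    (∇ × F)_y = ∂F_x/∂z - ∂F_z/∂x = 0,
    (∇ × F)_z = ∂F_y/∂x - ∂F_x/∂y = 90x^2 + 90y^2.

On z = 0, (curl F)_z = 90x^2 + 90y^2.

Convert to polar (x = r cos θ, y = r sin θ, dA = r dr dθ); the integrand becomes 90r^2, so

    ∬_D (curl F)_z dA = ∫_0^{2π} ∫_0^{2} (90r^2) · r dr dθ.

Inner (r from 0 to 2): 360.
Outer (θ from 0 to 2π): 720π.

Therefore ∮_C F · dr = 720π.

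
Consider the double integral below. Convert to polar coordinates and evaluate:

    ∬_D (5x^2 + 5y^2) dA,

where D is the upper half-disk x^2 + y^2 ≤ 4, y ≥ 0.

The region D is 0 ≤ r ≤ 2, 0 ≤ θ ≤ π in polar coordinates, where x = r cos(θ), y = r sin(θ), and dA = r dr dθ.

Under the substitution, the integrand becomes 5r^2, so

    ∬_D (5x^2 + 5y^2) dA = ∫_{0}^{π} ∫_{0}^{2} (5r^2) · r dr dθ.

Inner integral (in r): ∫_{0}^{2} (5r^2) · r dr = 20.

Outer integral (in θ): ∫_{0}^{π} (20) dθ = 20π.

Therefore ∬_D (5x^2 + 5y^2) dA = 20π.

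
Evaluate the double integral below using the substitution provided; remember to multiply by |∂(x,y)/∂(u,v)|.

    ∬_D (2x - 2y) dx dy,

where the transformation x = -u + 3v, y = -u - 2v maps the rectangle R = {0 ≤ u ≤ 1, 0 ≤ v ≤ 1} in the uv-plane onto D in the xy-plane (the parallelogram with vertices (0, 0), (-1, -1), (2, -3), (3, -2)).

Compute the Jacobian determinant of (x, y) with respect to (u, v):

    ∂(x,y)/∂(u,v) = | -1  3 | = (-1)(-2) - (3)(-1) = 5.
                   | -1  -2 |

Its absolute value is |J| = 5 (the area scaling factor).

Substituting x = -u + 3v, y = -u - 2v into the integrand,

    2x - 2y → 10v,

so the integral becomes

    ∬_R (10v) · |J| du dv = ∫_0^1 ∫_0^1 (50v) dv du.

Inner (v): 25.
Outer (u): 25.

Therefore ∬_D (2x - 2y) dx dy = 25.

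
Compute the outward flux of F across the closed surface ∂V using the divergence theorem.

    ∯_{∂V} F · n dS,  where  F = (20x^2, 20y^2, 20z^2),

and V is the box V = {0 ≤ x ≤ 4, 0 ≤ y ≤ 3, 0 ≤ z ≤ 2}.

By the divergence theorem,

    ∯_{∂V} F · n dS = ∭_V (∇ · F) dV.

Compute the divergence:
    ∇ · F = ∂F_x/∂x + ∂F_y/∂y + ∂F_z/∂z = 40x + 40y + 40z.

V is a rectangular box, so dV = dx dy dz with 0 ≤ x ≤ 4, 0 ≤ y ≤ 3, 0 ≤ z ≤ 2.

Integrate (40x + 40y + 40z) over V as an iterated integral:

    ∭_V (∇·F) dV = ∫_0^{4} ∫_0^{3} ∫_0^{2} (40x + 40y + 40z) dz dy dx.

Inner (z from 0 to 2): 80x + 80y + 80.
Middle (y from 0 to 3): 240x + 600.
Outer (x from 0 to 4): 4320.

Therefore ∯_{∂V} F · n dS = 4320.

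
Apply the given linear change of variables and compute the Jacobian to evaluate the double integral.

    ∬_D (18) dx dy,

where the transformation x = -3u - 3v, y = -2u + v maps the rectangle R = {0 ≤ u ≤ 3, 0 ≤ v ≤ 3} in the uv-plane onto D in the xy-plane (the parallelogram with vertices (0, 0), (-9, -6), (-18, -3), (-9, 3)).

Compute the Jacobian determinant of (x, y) with respect to (u, v):

    ∂(x,y)/∂(u,v) = | -3  -3 | = (-3)(1) - (-3)(-2) = -9.
                   | -2  1 |

Its absolute value is |J| = 9 (the area scaling factor).

Substituting x = -3u - 3v, y = -2u + v into the integrand,

    18 → 18,

so the integral becomes

    ∬_R (18) · |J| du dv = ∫_0^3 ∫_0^3 (162) dv du.

Inner (v): 486.
Outer (u): 1458.

Therefore ∬_D (18) dx dy = 1458.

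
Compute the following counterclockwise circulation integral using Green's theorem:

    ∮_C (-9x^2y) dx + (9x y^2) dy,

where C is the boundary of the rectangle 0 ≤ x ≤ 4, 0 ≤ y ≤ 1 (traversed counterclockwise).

Green's theorem converts the closed line integral into a double integral over the enclosed region D:

    ∮_C P dx + Q dy = ∬_D (∂Q/∂x - ∂P/∂y) dA.

Here P = -9x^2y, Q = 9x y^2, so

    ∂Q/∂x = 9y^2,    ∂P/∂y = -9x^2,
    ∂Q/∂x - ∂P/∂y = 9x^2 + 9y^2.

D is the region 0 ≤ x ≤ 4, 0 ≤ y ≤ 1. Evaluating the double integral:

    ∬_D (9x^2 + 9y^2) dA = ∫_0^{4} ∫_0^{1} (9x^2 + 9y^2) dy dx.

Inner (y from 0 to 1): 9x^2 + 3.
Outer (x from 0 to 4): 204.

Therefore ∮_C P dx + Q dy = 204.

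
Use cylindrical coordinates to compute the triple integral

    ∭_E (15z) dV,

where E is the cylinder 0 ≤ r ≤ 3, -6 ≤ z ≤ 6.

In cylindrical coordinates, x = r cos(θ), y = r sin(θ), z = z, and dV = r dr dθ dz.

The integrand becomes 15z, so

    ∭_E (15z) dV = ∫_{0}^{2π} ∫_{0}^{3} ∫_{-6}^{6} (15z) · r dz dr dθ.

Inner (z): 0.
Middle (r from 0 to 3): 0.
Outer (θ): 0.

Therefore the triple integral equals 0.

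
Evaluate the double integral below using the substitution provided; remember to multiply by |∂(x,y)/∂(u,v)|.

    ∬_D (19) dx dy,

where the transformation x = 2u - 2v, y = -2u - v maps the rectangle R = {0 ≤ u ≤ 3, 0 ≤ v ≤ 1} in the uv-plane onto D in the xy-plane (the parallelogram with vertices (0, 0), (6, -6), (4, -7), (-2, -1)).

Compute the Jacobian determinant of (x, y) with respect to (u, v):

    ∂(x,y)/∂(u,v) = | 2  -2 | = (2)(-1) - (-2)(-2) = -6.
                   | -2  -1 |

Its absolute value is |J| = 6 (the area scaling factor).

Substituting x = 2u - 2v, y = -2u - v into the integrand,

    19 → 19,

so the integral becomes

    ∬_R (19) · |J| du dv = ∫_0^3 ∫_0^1 (114) dv du.

Inner (v): 114.
Outer (u): 342.

Therefore ∬_D (19) dx dy = 342.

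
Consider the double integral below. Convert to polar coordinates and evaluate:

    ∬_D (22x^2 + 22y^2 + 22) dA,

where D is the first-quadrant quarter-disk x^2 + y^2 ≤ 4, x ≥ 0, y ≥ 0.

The region D is 0 ≤ r ≤ 2, 0 ≤ θ ≤ π/2 in polar coordinates, where x = r cos(θ), y = r sin(θ), and dA = r dr dθ.

Under the substitution, the integrand becomes 22r^2 + 22, so

    ∬_D (22x^2 + 22y^2 + 22) dA = ∫_{0}^{π/2} ∫_{0}^{2} (22r^2 + 22) · r dr dθ.

Inner integral (in r): ∫_{0}^{2} (22r^2 + 22) · r dr = 132.

Outer integral (in θ): ∫_{0}^{π/2} (132) dθ = 66π.

Therefore ∬_D (22x^2 + 22y^2 + 22) dA = 66π.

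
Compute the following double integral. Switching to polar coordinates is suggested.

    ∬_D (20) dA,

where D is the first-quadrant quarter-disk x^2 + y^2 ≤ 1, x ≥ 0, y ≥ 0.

The region D is 0 ≤ r ≤ 1, 0 ≤ θ ≤ π/2 in polar coordinates, where x = r cos(θ), y = r sin(θ), and dA = r dr dθ.

Under the substitution, the integrand becomes 20, so

    ∬_D (20) dA = ∫_{0}^{π/2} ∫_{0}^{1} (20) · r dr dθ.

Inner integral (in r): ∫_{0}^{1} (20) · r dr = 10.

Outer integral (in θ): ∫_{0}^{π/2} (10) dθ = 5π.

Therefore ∬_D (20) dA = 5π.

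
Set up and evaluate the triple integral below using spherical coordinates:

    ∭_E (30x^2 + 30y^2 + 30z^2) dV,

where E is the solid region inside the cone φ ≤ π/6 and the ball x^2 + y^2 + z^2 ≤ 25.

In spherical coordinates, x = ρ sin(φ) cos(θ), y = ρ sin(φ) sin(θ), z = ρ cos(φ), and dV = ρ^2 sin(φ) dρ dφ dθ.

The integrand becomes 30ρ^2, so

    ∭_E (30x^2 + 30y^2 + 30z^2) dV = ∫_{0}^{2π} ∫_{0}^{π/6} ∫_{0}^{5} (30ρ^2) · ρ^2 sin(φ) dρ dφ dθ.

Inner (ρ): 18750sin(φ).
Middle (φ): 18750 - 9375sqrt(3).
Outer (θ): 18750π (2 - sqrt(3)).

Therefore the triple integral equals 18750π (2 - sqrt(3)).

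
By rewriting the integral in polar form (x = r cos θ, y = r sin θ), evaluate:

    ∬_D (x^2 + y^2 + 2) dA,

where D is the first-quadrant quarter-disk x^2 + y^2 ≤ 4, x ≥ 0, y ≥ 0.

The region D is 0 ≤ r ≤ 2, 0 ≤ θ ≤ π/2 in polar coordinates, where x = r cos(θ), y = r sin(θ), and dA = r dr dθ.

Under the substitution, the integrand becomes r^2 + 2, so

    ∬_D (x^2 + y^2 + 2) dA = ∫_{0}^{π/2} ∫_{0}^{2} (r^2 + 2) · r dr dθ.

Inner integral (in r): ∫_{0}^{2} (r^2 + 2) · r dr = 8.

Outer integral (in θ): ∫_{0}^{π/2} (8) dθ = 4π.

Therefore ∬_D (x^2 + y^2 + 2) dA = 4π.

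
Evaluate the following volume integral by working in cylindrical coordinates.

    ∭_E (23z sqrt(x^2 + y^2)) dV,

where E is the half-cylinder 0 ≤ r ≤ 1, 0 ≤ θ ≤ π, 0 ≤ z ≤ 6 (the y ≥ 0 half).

In cylindrical coordinates, x = r cos(θ), y = r sin(θ), z = z, and dV = r dr dθ dz.

The integrand becomes 23r z, so

    ∭_E (23z sqrt(x^2 + y^2)) dV = ∫_{0}^{π} ∫_{0}^{1} ∫_{0}^{6} (23r z) · r dz dr dθ.

Inner (z): 414r^2.
Middle (r from 0 to 1): 138.
Outer (θ): 138π.

Therefore the triple integral equals 138π.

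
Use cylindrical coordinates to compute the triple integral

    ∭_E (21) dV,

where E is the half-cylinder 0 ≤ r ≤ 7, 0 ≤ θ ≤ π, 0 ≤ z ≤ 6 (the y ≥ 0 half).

In cylindrical coordinates, x = r cos(θ), y = r sin(θ), z = z, and dV = r dr dθ dz.

The integrand becomes 21, so

    ∭_E (21) dV = ∫_{0}^{π} ∫_{0}^{7} ∫_{0}^{6} (21) · r dz dr dθ.

Inner (z): 126r.
Middle (r from 0 to 7): 3087.
Outer (θ): 3087π.

Therefore the triple integral equals 3087π.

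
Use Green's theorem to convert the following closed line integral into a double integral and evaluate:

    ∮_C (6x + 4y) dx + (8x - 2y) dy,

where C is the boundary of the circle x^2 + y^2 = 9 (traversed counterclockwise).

Green's theorem converts the closed line integral into a double integral over the enclosed region D:

    ∮_C P dx + Q dy = ∬_D (∂Q/∂x - ∂P/∂y) dA.

Here P = 6x + 4y, Q = 8x - 2y, so

    ∂Q/∂x = 8,    ∂P/∂y = 4,
    ∂Q/∂x - ∂P/∂y = 4.

D is the region x^2 + y^2 ≤ 9. Evaluating the double integral:

In polar coordinates (x = r cos θ, y = r sin θ, dA = r dr dθ) the integrand becomes 4, so

    ∬_D (4) dA = ∫_0^{2π} ∫_0^{3} (4) · r dr dθ.

Inner (r from 0 to 3): 18.
Outer (θ from 0 to 2π): 36π.

Therefore ∮_C P dx + Q dy = 36π.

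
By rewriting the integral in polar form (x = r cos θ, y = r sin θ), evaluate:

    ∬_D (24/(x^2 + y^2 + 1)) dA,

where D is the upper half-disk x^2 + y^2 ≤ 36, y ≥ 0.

The region D is 0 ≤ r ≤ 6, 0 ≤ θ ≤ π in polar coordinates, where x = r cos(θ), y = r sin(θ), and dA = r dr dθ.

Under the substitution, the integrand becomes 24/(r^2 + 1), so

    ∬_D (24/(x^2 + y^2 + 1)) dA = ∫_{0}^{π} ∫_{0}^{6} (24/(r^2 + 1)) · r dr dθ.

Inner integral (in r): ∫_{0}^{6} (24/(r^2 + 1)) · r dr = log(6582952005840035281).

Outer integral (in θ): ∫_{0}^{π} (log(6582952005840035281)) dθ = log(6582952005840035281^π).

Therefore ∬_D (24/(x^2 + y^2 + 1)) dA = log(6582952005840035281^π).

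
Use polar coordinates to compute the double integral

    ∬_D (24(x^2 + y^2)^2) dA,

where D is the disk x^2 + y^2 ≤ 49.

The region D is 0 ≤ r ≤ 7, 0 ≤ θ ≤ 2π in polar coordinates, where x = r cos(θ), y = r sin(θ), and dA = r dr dθ.

Under the substitution, the integrand becomes 24r^4, so

    ∬_D (24(x^2 + y^2)^2) dA = ∫_{0}^{2π} ∫_{0}^{7} (24r^4) · r dr dθ.

Inner integral (in r): ∫_{0}^{7} (24r^4) · r dr = 470596.

Outer integral (in θ): ∫_{0}^{2π} (470596) dθ = 941192π.

Therefore ∬_D (24(x^2 + y^2)^2) dA = 941192π.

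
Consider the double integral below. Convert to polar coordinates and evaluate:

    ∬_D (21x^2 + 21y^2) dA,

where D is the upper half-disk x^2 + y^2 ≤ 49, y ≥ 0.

The region D is 0 ≤ r ≤ 7, 0 ≤ θ ≤ π in polar coordinates, where x = r cos(θ), y = r sin(θ), and dA = r dr dθ.

Under the substitution, the integrand becomes 21r^2, so

    ∬_D (21x^2 + 21y^2) dA = ∫_{0}^{π} ∫_{0}^{7} (21r^2) · r dr dθ.

Inner integral (in r): ∫_{0}^{7} (21r^2) · r dr = 50421/4.

Outer integral (in θ): ∫_{0}^{π} (50421/4) dθ = 50421π/4.

Therefore ∬_D (21x^2 + 21y^2) dA = 50421π/4.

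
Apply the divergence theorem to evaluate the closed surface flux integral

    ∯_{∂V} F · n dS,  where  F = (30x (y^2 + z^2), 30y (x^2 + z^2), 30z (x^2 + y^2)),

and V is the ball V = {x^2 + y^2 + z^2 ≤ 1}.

By the divergence theorem,

    ∯_{∂V} F · n dS = ∭_V (∇ · F) dV.

Compute the divergence:
    ∇ · F = ∂F_x/∂x + ∂F_y/∂y + ∂F_z/∂z = 30y^2 + 30z^2 + 30x^2 + 30z^2 + 30x^2 + 30y^2 = 60x^2 + 60y^2 + 60z^2.

In spherical coordinates, x = ρ sin(φ) cos(θ), y = ρ sin(φ) sin(θ), z = ρ cos(φ), dV = ρ^2 sin(φ) dρ dφ dθ, with 0 ≤ ρ ≤ 1, 0 ≤ φ ≤ π, 0 ≤ θ ≤ 2π.

The integrand, after substitution and multiplying by the volume element, becomes (60ρ^2) · ρ^2 sin(φ), so

    ∭_V (∇·F) dV = ∫_0^{2π} ∫_0^{π} ∫_0^{1} (60ρ^2) · ρ^2 sin(φ) dρ dφ dθ.

Inner (ρ from 0 to 1): 12sin(φ).
Middle (φ from 0 to π): 24.
Outer (θ from 0 to 2π): 48π.

Therefore ∯_{∂V} F · n dS = 48π.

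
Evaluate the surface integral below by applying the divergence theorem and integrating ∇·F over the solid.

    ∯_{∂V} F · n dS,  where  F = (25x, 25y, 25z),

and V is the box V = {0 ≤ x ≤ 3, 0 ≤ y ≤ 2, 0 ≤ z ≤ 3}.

By the divergence theorem,

    ∯_{∂V} F · n dS = ∭_V (∇ · F) dV.

Compute the divergence:
    ∇ · F = ∂F_x/∂x + ∂F_y/∂y + ∂F_z/∂z = 25 + 25 + 25 = 75.

V is a rectangular box, so dV = dx dy dz with 0 ≤ x ≤ 3, 0 ≤ y ≤ 2, 0 ≤ z ≤ 3.

Integrate (75) over V as an iterated integral:

    ∭_V (∇·F) dV = ∫_0^{3} ∫_0^{2} ∫_0^{3} (75) dz dy dx.

Inner (z from 0 to 3): 225.
Middle (y from 0 to 2): 450.
Outer (x from 0 to 3): 1350.

Therefore ∯_{∂V} F · n dS = 1350.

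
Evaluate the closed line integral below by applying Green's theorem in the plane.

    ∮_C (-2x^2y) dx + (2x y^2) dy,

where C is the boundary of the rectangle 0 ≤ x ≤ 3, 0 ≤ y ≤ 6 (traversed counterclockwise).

Green's theorem converts the closed line integral into a double integral over the enclosed region D:

    ∮_C P dx + Q dy = ∬_D (∂Q/∂x - ∂P/∂y) dA.

Here P = -2x^2y, Q = 2x y^2, so

    ∂Q/∂x = 2y^2,    ∂P/∂y = -2x^2,
    ∂Q/∂x - ∂P/∂y = 2x^2 + 2y^2.

D is the region 0 ≤ x ≤ 3, 0 ≤ y ≤ 6. Evaluating the double integral:

    ∬_D (2x^2 + 2y^2) dA = ∫_0^{3} ∫_0^{6} (2x^2 + 2y^2) dy dx.

Inner (y from 0 to 6): 12x^2 + 144.
Outer (x from 0 to 3): 540.

Therefore ∮_C P dx + Q dy = 540.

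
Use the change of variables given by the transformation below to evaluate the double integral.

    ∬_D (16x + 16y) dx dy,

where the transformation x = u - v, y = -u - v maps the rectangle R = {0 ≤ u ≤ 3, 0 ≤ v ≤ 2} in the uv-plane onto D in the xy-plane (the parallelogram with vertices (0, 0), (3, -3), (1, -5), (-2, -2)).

Compute the Jacobian determinant of (x, y) with respect to (u, v):

    ∂(x,y)/∂(u,v) = | 1  -1 | = (1)(-1) - (-1)(-1) = -2.
                   | -1  -1 |

Its absolute value is |J| = 2 (the area scaling factor).

Substituting x = u - v, y = -u - v into the integrand,

    16x + 16y → -32v,

so the integral becomes

    ∬_R (-32v) · |J| du dv = ∫_0^3 ∫_0^2 (-64v) dv du.

Inner (v): -128.
Outer (u): -384.

Therefore ∬_D (16x + 16y) dx dy = -384.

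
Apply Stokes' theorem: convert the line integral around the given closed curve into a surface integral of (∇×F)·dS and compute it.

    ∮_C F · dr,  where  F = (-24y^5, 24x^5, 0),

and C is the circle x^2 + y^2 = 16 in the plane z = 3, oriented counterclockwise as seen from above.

Let S be the flat disk x^2 + y^2 ≤ 16 in the plane z = 3, with upward unit normal n̂ = ẑ. By Stokes' theorem,

    ∮_C F · dr = ∬_S (∇ × F) · n̂ dS = ∬_D (curl F)_z dA,

where D is the disk x^2 + y^2 ≤ 16.

Compute the curl of F = (-24y^5, 24x^5, 0):
    (∇ × F)_x = ∂F_z/∂y - ∂F_y/∂z = 0,
    (∇ × F)_y = ∂F_x/∂z - ∂F_z/∂x = 0,
    (∇ × F)_z = ∂F_y/∂x - ∂F_x/∂y = 120x^4 + 120y^4.

On z = 3, (curl F)_z = 120x^4 + 120y^4.

Convert to polar (x = r cos θ, y = r sin θ, dA = r dr dθ); the integrand becomes 120r^4(sin(θ)^4 + cos(θ)^4), so

    ∬_D (curl F)_z dA = ∫_0^{2π} ∫_0^{4} (120r^4(sin(θ)^4 + cos(θ)^4)) · r dr dθ.

Inner (r from 0 to 4): 81920sin(θ)^4 + 81920cos(θ)^4.
Outer (θ from 0 to 2π): 122880π.

Therefore ∮_C F · dr = 122880π.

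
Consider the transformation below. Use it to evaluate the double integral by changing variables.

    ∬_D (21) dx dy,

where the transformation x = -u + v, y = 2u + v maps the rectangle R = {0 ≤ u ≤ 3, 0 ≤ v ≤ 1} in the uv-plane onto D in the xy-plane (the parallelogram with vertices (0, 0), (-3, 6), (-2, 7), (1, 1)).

Compute the Jacobian determinant of (x, y) with respect to (u, v):

    ∂(x,y)/∂(u,v) = | -1  1 | = (-1)(1) - (1)(2) = -3.
                   | 2  1 |

Its absolute value is |J| = 3 (the area scaling factor).

Substituting x = -u + v, y = 2u + v into the integrand,

    21 → 21,

so the integral becomes

    ∬_R (21) · |J| du dv = ∫_0^3 ∫_0^1 (63) dv du.

Inner (v): 63.
Outer (u): 189.

Therefore ∬_D (21) dx dy = 189.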